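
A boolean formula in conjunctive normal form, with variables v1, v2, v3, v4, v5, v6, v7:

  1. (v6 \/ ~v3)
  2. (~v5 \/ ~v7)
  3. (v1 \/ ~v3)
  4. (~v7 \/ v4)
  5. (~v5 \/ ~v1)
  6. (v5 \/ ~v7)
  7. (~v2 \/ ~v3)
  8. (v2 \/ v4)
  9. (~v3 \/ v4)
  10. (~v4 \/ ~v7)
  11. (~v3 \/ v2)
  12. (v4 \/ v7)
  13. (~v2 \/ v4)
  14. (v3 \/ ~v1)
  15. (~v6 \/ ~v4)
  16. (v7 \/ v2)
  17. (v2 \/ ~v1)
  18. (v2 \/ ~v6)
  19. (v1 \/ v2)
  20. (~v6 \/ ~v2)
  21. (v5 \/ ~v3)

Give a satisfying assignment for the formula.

v1=False, v2=True, v3=False, v4=True, v5=False, v6=False, v7=False

Check each clause:
  1. (~v3 \/ v6) — ~v3 is true.
  2. (~v5 \/ ~v7) — ~v7 is true.
  3. (v1 \/ ~v3) — ~v3 is true.
  4. (~v7 \/ v4) — ~v7 is true.
  5. (~v5 \/ ~v1) — ~v5 is true.
  6. (v5 \/ ~v7) — ~v7 is true.
  7. (~v2 \/ ~v3) — ~v3 is true.
  8. (v2 \/ v4) — v2 is true.
  9. (v4 \/ ~v3) — v4 is true.
  10. (~v4 \/ ~v7) — ~v7 is true.
  11. (v2 \/ ~v3) — v2 is true.
  12. (v7 \/ v4) — v4 is true.
  13. (v4 \/ ~v2) — v4 is true.
  14. (v3 \/ ~v1) — ~v1 is true.
  15. (~v4 \/ ~v6) — ~v6 is true.
  16. (v2 \/ v7) — v2 is true.
  17. (~v1 \/ v2) — v2 is true.
  18. (v2 \/ ~v6) — v2 is true.
  19. (v1 \/ v2) — v2 is true.
  20. (~v2 \/ ~v6) — ~v6 is true.
  21. (~v3 \/ v5) — ~v3 is true.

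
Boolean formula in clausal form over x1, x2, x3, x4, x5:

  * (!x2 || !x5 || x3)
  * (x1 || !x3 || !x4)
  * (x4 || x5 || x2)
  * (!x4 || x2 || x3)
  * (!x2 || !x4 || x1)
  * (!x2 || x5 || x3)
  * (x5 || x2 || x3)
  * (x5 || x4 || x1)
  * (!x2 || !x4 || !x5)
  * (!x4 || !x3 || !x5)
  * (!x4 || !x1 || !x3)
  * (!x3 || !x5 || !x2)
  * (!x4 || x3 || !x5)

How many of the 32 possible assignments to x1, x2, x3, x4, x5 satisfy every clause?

5

The models are:
  x1=F x2=F x3=F x4=F x5=T
  x1=F x2=F x3=T x4=F x5=T
  x1=T x2=F x3=F x4=F x5=T
  x1=T x2=F x3=T x4=F x5=T
  x1=T x2=T x3=T x4=F x5=F
Count: 5.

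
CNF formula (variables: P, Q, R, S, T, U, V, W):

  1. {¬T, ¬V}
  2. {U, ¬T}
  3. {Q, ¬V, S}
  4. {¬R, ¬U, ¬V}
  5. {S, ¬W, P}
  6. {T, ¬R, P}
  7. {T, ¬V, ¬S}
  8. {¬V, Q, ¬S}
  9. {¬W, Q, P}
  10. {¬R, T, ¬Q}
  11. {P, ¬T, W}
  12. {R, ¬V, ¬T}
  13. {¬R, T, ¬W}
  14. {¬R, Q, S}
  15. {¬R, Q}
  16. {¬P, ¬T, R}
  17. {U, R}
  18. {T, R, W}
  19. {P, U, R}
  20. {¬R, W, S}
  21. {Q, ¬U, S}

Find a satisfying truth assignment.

P=False, Q=True, R=False, S=True, T=True, U=True, V=False, W=True

Pure literal: V appears only negated; assign V = False.
Try P = False.
For the remaining variables, Q = True, R = False, S = True, T = True, U = True, W = True works.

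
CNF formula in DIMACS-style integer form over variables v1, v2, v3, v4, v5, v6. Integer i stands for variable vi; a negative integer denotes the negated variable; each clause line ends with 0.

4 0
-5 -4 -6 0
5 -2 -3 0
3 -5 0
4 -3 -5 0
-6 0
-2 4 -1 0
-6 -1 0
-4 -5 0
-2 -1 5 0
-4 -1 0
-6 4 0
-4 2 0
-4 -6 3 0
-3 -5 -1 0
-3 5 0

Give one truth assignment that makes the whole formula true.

v1=False, v2=True, v3=False, v4=True, v5=False, v6=False

Unit propagation: (v4) forces v4 = True.
Unit propagation: (!v6) forces v6 = False.
The clause (!v5) is unit: v5 must be False.
The clause (!v1) is unit: v1 must be False.
(v2) is a unit clause, so v2 = True.
(!v3) is a unit clause, so v3 = False.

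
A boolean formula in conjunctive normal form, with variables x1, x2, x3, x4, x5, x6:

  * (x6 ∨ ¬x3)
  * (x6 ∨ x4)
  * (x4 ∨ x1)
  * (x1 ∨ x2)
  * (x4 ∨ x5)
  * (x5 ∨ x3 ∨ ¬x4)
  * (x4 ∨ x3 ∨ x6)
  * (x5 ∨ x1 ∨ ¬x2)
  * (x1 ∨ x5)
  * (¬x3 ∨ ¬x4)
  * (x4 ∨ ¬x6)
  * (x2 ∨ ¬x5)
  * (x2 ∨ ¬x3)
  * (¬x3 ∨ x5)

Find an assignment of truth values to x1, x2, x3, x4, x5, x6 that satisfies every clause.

Branch on x1: take x1 = False.
  then x4 is forced to True.
  then x2 is forced to True.
  then x5 is forced to True.
  then x3 is forced to False.
x6 is now unconstrained; take x6 = True.

x1=0, x2=1, x3=0, x4=1, x5=1, x6=1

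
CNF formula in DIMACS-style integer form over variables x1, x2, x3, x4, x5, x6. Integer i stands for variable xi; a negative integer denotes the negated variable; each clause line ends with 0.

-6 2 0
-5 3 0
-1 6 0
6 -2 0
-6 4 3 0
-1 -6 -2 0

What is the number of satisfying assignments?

11

Split on x6, then x2.
  x6=1, x2=1: 5 of the 16 assignments to (x1,x3,x4,x5) work.
  x6=1, x2=0: a clause becomes empty — 0.
  x6=0, x2=1: a clause becomes empty — 0.
  x6=0, x2=0: x4 free; 3 ways for (x1,x3,x5) × 2^1 = 6.
Total: 5 + 0 + 0 + 6 = 11.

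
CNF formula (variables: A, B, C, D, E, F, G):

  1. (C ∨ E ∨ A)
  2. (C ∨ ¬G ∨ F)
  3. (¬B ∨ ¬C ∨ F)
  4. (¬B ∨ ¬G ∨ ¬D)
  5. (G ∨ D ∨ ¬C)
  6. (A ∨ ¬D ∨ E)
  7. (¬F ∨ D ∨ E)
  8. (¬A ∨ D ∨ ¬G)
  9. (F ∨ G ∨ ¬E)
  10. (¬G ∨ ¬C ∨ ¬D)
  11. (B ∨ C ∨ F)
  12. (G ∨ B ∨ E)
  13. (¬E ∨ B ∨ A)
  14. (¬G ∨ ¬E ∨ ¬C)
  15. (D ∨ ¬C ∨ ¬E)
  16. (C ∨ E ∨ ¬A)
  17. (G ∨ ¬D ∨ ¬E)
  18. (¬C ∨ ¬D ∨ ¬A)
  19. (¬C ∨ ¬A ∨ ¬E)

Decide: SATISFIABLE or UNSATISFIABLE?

SATISFIABLE

Set A = True and propagate.
Branch on B: take B = False.
Try C = False.
  then F is forced to True.
  then E is forced to True.
The remaining clauses are satisfied by D = False, G = False.
So A=1  B=0  C=0  D=0  E=1  F=1  G=0 is a satisfying assignment.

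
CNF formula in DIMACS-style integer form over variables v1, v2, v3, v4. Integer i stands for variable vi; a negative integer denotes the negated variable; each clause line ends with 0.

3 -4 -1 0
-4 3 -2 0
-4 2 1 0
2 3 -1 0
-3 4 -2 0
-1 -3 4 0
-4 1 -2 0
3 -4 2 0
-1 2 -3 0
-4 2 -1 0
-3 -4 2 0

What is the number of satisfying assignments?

5

The models are:
  v1=0 v2=0 v3=0 v4=0
  v1=0 v2=0 v3=1 v4=0
  v1=0 v2=1 v3=0 v4=0
  v1=1 v2=1 v3=0 v4=0
  v1=1 v2=1 v3=1 v4=1
Count: 5.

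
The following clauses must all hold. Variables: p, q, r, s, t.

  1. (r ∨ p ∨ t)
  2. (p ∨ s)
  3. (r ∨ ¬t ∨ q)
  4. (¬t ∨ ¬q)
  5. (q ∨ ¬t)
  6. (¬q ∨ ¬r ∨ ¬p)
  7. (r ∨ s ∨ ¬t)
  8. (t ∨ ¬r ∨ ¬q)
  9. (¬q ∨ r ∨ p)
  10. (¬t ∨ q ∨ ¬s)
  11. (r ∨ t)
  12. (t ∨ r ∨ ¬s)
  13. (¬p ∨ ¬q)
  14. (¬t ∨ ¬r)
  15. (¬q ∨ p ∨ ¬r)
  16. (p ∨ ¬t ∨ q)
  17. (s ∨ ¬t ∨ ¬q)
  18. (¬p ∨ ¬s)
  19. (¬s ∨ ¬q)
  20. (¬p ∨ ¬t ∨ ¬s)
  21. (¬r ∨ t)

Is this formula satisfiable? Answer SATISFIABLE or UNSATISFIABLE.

UNSATISFIABLE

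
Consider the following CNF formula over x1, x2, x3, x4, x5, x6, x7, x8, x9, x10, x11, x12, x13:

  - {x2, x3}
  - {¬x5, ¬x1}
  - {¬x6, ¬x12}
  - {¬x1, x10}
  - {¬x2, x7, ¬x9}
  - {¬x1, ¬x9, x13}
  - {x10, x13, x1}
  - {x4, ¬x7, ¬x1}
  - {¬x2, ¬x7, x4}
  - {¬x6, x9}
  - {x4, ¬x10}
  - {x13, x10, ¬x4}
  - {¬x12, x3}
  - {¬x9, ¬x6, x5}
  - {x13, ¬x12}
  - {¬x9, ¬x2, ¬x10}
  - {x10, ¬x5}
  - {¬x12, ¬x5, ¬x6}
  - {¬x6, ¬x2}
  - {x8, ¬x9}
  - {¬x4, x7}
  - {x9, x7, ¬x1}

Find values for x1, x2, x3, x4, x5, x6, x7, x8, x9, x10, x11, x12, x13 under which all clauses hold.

x3 occurs only positively in the remaining clauses — set x3 = True.
x6 occurs only negated in the remaining clauses — set x6 = False.
Branch on x1: take x1 = False.
Set x2 = False and propagate.
Branch on x4: take x4 = True.
  then x7 is forced to True.
For the remaining variables, x5 = True, x8 = True, x9 = True, x10 = True, x11 = False, x12 = False, x13 = True works.
Every clause has at least one true literal under this assignment.

x1 = False, x2 = False, x3 = True, x4 = True, x5 = True, x6 = False, x7 = True, x8 = True, x9 = True, x10 = True, x11 = False, x12 = False, x13 = True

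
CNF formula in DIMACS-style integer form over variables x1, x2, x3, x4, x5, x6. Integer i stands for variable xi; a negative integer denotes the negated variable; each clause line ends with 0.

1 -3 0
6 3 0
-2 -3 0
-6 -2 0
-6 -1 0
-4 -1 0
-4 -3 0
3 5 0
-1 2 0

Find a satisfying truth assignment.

x1=F  x2=F  x3=F  x4=T  x5=T  x6=T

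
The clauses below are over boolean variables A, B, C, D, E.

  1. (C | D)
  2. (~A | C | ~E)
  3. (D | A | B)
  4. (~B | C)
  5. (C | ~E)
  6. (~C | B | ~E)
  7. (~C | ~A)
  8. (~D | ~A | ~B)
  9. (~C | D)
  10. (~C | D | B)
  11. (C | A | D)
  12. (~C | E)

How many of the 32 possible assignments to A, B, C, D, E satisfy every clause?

3

Satisfying assignments:
  A=F B=F C=F D=T E=F
  A=F B=T C=T D=T E=T
  A=T B=F C=F D=T E=F
That's 3 in total.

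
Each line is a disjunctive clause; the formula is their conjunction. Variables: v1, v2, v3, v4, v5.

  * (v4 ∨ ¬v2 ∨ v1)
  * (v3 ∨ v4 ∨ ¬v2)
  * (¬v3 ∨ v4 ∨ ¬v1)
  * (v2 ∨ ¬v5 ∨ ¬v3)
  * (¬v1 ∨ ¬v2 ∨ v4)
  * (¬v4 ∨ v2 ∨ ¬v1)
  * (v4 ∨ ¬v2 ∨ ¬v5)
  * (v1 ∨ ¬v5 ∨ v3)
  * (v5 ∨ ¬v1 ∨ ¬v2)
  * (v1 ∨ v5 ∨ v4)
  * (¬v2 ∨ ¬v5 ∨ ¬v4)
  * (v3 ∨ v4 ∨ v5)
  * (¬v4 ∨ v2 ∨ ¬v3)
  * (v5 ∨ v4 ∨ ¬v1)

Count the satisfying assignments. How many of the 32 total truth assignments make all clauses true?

4

Satisfying assignments:
  v1=F v2=F v3=F v4=T v5=F
  v1=F v2=T v3=F v4=T v5=F
  v1=F v2=T v3=T v4=T v5=F
  v1=T v2=F v3=F v4=F v5=T
Count: 4.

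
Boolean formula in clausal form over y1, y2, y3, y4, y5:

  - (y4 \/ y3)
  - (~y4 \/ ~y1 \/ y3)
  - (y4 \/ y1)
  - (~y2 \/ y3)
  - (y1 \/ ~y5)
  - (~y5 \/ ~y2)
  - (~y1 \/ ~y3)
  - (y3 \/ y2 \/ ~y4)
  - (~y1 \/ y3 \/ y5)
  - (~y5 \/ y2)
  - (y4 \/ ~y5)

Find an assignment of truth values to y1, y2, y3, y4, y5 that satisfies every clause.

y1=F  y2=F  y3=T  y4=T  y5=F

Check each clause:
  1. (y4 \/ y3) — y3 is true.
  2. (~y1 \/ ~y4 \/ y3) — y3 is true.
  3. (y1 \/ y4) — y4 is true.
  4. (y3 \/ ~y2) — y3 is true.
  5. (~y5 \/ y1) — ~y5 is true.
  6. (~y5 \/ ~y2) — ~y5 is true.
  7. (~y1 \/ ~y3) — ~y1 is true.
  8. (y2 \/ ~y4 \/ y3) — y3 is true.
  9. (y5 \/ y3 \/ ~y1) — y3 is true.
  10. (y2 \/ ~y5) — ~y5 is true.
  11. (~y5 \/ y4) — ~y5 is true.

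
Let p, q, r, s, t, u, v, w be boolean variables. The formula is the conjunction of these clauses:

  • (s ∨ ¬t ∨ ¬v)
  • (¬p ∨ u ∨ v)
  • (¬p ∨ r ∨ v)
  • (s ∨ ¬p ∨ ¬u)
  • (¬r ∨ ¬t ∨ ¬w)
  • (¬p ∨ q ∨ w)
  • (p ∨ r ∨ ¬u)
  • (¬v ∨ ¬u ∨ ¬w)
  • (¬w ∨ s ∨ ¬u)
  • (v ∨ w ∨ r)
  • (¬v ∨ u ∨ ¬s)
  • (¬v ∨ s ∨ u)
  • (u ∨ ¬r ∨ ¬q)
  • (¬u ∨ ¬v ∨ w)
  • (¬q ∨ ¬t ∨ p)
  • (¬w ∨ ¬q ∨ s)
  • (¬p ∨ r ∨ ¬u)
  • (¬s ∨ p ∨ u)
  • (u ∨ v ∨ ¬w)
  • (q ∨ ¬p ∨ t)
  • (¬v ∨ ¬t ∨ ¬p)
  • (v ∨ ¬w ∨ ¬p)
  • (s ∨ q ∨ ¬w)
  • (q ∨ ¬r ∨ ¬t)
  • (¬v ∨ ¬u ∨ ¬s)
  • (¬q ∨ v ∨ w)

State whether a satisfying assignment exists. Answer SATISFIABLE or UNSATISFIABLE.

Try p = False.
Try q = False.
The remaining clauses are satisfied by r = True, s = True, t = False, u = True, v = False, w = True.
So p=False, q=False, r=True, s=True, t=False, u=True, v=False, w=True is a satisfying assignment.

SATISFIABLE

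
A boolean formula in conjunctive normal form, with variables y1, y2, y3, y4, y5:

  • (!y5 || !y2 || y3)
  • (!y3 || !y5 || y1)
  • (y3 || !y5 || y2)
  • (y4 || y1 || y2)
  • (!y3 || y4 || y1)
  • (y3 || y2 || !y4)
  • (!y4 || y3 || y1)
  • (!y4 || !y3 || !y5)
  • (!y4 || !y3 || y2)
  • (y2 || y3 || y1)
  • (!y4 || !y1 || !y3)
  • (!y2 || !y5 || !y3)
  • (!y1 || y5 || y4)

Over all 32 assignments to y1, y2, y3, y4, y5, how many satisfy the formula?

4

Satisfying assignments:
  y1=0 y2=1 y3=0 y4=0 y5=0
  y1=0 y2=1 y3=1 y4=1 y5=0
  y1=1 y2=0 y3=1 y4=0 y5=1
  y1=1 y2=1 y3=0 y4=1 y5=0
That's 4 in total.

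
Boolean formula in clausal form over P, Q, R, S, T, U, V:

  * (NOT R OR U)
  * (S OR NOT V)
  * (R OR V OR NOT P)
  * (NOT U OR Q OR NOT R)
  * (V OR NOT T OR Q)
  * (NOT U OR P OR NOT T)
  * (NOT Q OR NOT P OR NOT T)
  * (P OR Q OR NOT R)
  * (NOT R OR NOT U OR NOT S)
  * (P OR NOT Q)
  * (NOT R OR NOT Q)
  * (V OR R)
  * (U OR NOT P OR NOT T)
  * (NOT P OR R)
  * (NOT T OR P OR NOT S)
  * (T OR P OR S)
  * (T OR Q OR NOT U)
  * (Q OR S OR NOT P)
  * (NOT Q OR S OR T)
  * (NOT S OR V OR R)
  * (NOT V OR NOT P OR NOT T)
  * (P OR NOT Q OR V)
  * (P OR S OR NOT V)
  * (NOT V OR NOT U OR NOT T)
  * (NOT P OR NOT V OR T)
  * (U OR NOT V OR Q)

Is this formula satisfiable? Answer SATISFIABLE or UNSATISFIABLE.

P = True:
  propagation gives R=True, U=True, Q=True; an empty clause results — contradiction.
P = False:
  propagation gives Q=False, R=False, V=True, S=True; an empty clause results — contradiction.
Every branch closes, so no satisfying assignment exists.

UNSATISFIABLE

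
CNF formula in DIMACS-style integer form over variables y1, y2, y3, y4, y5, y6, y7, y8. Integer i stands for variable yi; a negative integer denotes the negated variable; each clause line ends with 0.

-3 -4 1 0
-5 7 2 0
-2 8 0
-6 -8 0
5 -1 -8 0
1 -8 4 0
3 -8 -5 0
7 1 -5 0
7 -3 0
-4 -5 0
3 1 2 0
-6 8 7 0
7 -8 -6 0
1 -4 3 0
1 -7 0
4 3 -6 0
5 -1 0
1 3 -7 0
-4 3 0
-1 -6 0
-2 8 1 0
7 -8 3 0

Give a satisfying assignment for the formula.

y1=1, y2=1, y3=1, y4=0, y5=1, y6=0, y7=1, y8=1

y6 occurs only negated in the remaining clauses — set y6 = False.
Try y1 = True.
  then y5 is forced to True.
  then y4 is forced to False.
The remaining clauses are satisfied by y2 = True, y3 = True, y7 = True, y8 = True.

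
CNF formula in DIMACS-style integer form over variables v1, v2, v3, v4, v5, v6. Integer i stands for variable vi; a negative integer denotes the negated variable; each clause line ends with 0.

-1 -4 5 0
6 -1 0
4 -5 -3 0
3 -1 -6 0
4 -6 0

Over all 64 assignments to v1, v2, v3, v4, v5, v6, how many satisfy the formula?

24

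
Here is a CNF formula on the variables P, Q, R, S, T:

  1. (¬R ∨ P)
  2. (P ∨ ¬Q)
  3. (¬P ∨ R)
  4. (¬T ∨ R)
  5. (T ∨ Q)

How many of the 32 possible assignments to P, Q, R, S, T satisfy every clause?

6

Satisfying assignments:
  P=T Q=F R=T S=F T=T
  P=T Q=F R=T S=T T=T
  P=T Q=T R=T S=F T=F
  P=T Q=T R=T S=F T=T
  P=T Q=T R=T S=T T=F
  P=T Q=T R=T S=T T=T
That's 6 in total.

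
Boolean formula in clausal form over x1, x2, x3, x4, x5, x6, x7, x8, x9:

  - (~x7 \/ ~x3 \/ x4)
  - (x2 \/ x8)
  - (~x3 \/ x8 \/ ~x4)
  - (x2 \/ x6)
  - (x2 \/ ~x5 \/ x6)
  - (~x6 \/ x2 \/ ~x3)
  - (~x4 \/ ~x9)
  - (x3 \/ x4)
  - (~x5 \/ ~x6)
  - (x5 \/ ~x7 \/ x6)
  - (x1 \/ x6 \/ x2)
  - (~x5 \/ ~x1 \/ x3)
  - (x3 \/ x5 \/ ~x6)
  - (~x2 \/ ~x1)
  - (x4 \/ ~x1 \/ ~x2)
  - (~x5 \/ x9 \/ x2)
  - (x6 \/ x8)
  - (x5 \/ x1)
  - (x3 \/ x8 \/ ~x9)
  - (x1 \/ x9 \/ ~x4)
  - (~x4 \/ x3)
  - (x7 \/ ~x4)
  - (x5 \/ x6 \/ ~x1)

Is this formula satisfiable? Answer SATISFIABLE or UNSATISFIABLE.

x8 occurs only positively in the remaining clauses — set x8 = True.
Set x1 = False and propagate.
  then x5 is forced to True.
  then x6 is forced to False.
  then x2 is forced to True.
For the remaining variables, x3 = True, x4 = False, x7 = False, x9 = True works.
Every clause has at least one true literal under this assignment.
So x1=F, x2=T, x3=T, x4=F, x5=T, x6=F, x7=F, x8=T, x9=T is a satisfying assignment.

SATISFIABLE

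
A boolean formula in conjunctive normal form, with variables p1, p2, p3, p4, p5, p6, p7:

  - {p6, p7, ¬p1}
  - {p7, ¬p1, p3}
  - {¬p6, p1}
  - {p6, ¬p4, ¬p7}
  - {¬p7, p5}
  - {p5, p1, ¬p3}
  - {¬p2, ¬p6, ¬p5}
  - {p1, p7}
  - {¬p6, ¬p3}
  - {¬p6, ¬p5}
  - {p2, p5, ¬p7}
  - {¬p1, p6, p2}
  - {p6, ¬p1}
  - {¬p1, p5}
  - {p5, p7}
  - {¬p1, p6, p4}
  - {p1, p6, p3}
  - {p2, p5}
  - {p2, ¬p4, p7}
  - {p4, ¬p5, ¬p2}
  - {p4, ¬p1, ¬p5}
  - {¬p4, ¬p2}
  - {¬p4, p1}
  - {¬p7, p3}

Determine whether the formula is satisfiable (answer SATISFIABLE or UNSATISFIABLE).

SATISFIABLE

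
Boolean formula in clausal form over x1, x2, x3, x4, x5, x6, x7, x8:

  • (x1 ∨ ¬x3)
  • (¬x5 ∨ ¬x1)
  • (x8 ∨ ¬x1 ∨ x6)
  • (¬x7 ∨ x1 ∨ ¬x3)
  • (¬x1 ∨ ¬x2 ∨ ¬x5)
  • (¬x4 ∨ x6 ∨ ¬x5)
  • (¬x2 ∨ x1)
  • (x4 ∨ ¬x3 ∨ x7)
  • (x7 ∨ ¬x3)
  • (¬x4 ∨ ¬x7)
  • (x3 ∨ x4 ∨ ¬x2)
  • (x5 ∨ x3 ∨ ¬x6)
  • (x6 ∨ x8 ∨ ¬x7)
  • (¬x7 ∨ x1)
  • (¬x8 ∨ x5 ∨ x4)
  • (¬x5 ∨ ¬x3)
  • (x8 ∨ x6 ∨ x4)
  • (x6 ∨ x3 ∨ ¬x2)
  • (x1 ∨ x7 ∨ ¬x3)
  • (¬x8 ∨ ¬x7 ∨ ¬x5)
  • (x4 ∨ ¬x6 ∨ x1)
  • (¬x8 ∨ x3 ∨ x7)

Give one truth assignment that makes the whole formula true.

Pure literal: x2 appears only negated; assign x2 = False.
Branch on x1: take x1 = True.
  then x5 is forced to False.
Try x3 = True.
  then x7 is forced to True.
  then x4 is forced to False.
  then x8 is forced to False.
  then x6 is forced to True.
Every clause has at least one true literal under this assignment.

x1=1, x2=0, x3=1, x4=0, x5=0, x6=1, x7=1, x8=0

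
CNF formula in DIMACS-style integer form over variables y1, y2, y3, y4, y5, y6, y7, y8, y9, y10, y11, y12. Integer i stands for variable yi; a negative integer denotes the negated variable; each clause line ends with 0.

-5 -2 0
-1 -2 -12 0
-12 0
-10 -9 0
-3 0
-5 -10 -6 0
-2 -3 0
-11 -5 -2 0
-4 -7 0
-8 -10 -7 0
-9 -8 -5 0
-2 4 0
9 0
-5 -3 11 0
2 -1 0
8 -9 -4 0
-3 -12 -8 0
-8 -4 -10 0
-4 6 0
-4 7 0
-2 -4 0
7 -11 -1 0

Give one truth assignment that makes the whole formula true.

y1=0, y2=0, y3=0, y4=0, y5=1, y6=0, y7=0, y8=0, y9=1, y10=0, y11=1, y12=0

Check each clause:
  1. (¬y5 ∨ ¬y2) — ¬y2 is true.
  2. (¬y1 ∨ ¬y2 ∨ ¬y12) — ¬y12 is true.
  3. (¬y12) — ¬y12 is true.
  4. (¬y10 ∨ ¬y9) — ¬y10 is true.
  5. (¬y3) — ¬y3 is true.
  6. (¬y6 ∨ ¬y5 ∨ ¬y10) — ¬y6 is true.
  7. (¬y2 ∨ ¬y3) — ¬y3 is true.
  8. (¬y11 ∨ ¬y2 ∨ ¬y5) — ¬y2 is true.
  9. (¬y4 ∨ ¬y7) — ¬y7 is true.
  10. (¬y7 ∨ ¬y8 ∨ ¬y10) — ¬y8 is true.
  11. (¬y5 ∨ ¬y9 ∨ ¬y8) — ¬y8 is true.
  12. (¬y2 ∨ y4) — ¬y2 is true.
  13. (y9) — y9 is true.
  14. (¬y5 ∨ ¬y3 ∨ y11) — y11 is true.
  15. (¬y1 ∨ y2) — ¬y1 is true.
  16. (¬y4 ∨ y8 ∨ ¬y9) — ¬y4 is true.
  17. (¬y3 ∨ ¬y12 ∨ ¬y8) — ¬y8 is true.
  18. (¬y4 ∨ ¬y10 ∨ ¬y8) — ¬y8 is true.
  19. (y6 ∨ ¬y4) — ¬y4 is true.
  20. (¬y4 ∨ y7) — ¬y4 is true.
  21. (¬y2 ∨ ¬y4) — ¬y4 is true.
  22. (y7 ∨ ¬y1 ∨ ¬y11) — ¬y1 is true.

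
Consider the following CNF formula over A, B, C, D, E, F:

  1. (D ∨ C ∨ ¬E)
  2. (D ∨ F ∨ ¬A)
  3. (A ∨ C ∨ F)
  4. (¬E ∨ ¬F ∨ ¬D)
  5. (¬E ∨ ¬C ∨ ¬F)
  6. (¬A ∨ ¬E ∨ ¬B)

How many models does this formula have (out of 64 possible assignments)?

30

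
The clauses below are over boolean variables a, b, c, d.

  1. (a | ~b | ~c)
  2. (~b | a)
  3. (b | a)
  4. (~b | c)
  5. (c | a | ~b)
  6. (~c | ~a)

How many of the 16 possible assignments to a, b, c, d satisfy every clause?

Satisfying assignments:
  a=T b=F c=F d=F
  a=T b=F c=F d=T
Count: 2.

2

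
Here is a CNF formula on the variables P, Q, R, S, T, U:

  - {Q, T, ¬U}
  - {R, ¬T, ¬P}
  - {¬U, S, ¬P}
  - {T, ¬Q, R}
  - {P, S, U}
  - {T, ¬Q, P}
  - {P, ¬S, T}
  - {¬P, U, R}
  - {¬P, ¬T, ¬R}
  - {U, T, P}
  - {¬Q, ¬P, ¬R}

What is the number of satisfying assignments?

14

Case analysis on P and T:
  P=T, T=T: a clause becomes empty — 0.
  P=T, T=F: remaining (Q,R,S,U) ∈ {(F,T,F,F); (F,T,T,F)} — 2.
  P=F, T=T: Q, R free; 3 ways for (S,U) × 2^2 = 12.
  P=F, T=F: a clause becomes empty — 0.
Total: 0 + 2 + 12 + 0 = 14.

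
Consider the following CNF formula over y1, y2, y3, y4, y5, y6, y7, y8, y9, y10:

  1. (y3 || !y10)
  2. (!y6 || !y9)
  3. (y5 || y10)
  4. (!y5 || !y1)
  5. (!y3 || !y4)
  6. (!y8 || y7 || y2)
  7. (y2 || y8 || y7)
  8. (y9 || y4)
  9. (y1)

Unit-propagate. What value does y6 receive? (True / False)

False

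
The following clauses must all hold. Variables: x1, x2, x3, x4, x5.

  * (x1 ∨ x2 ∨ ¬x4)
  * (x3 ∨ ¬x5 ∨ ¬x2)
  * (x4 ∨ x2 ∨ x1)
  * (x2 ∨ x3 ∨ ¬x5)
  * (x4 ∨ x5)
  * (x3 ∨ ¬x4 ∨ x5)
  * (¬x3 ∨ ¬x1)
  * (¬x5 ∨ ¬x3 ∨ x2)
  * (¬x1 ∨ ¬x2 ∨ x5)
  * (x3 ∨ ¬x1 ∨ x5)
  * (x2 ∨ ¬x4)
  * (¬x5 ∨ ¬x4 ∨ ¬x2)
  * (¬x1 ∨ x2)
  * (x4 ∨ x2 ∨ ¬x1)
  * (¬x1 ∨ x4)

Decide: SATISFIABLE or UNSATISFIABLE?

Branch on x1: take x1 = False.
Try x2 = True.
For the remaining variables, x3 = True, x4 = False, x5 = True works.
So x1=False  x2=True  x3=True  x4=False  x5=True is a satisfying assignment.

SATISFIABLE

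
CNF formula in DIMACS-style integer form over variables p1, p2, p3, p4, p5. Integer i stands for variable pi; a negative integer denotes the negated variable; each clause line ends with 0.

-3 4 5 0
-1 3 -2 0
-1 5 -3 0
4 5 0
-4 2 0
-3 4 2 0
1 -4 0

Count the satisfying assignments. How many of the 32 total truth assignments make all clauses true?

6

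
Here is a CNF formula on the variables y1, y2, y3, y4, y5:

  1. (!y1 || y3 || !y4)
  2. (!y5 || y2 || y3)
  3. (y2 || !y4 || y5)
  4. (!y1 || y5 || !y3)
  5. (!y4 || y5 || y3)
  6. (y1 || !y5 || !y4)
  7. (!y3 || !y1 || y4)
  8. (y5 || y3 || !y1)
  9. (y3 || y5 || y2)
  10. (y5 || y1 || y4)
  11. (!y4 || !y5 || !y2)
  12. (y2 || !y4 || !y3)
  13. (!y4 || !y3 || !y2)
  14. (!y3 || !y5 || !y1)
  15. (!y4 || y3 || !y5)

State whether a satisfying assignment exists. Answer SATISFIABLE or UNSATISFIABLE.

Branch on y1: take y1 = False.
Branch on y2: take y2 = False.
Set y3 = True and propagate.
  then y4 is forced to False.
  then y5 is forced to True.
Every clause has at least one true literal under this assignment.
So y1 = False, y2 = False, y3 = True, y4 = False, y5 = True is a satisfying assignment.

SATISFIABLE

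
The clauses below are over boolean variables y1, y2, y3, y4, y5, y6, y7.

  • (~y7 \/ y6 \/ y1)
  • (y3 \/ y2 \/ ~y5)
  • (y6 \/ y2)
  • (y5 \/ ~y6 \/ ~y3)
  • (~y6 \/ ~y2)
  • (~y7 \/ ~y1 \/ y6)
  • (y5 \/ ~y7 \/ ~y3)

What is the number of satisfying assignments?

Split on y6, then y2.
  y6=1, y2=1: a clause becomes empty — 0.
  y6=1, y2=0: y1, y4, y7 free; 2 ways for (y3,y5) × 2^3 = 16.
  y6=0, y2=1: forces y7=0; y1, y3, y4, y5 free → 2^4 = 16.
  y6=0, y2=0: a clause becomes empty — 0.
Total: 0 + 16 + 16 + 0 = 32.

32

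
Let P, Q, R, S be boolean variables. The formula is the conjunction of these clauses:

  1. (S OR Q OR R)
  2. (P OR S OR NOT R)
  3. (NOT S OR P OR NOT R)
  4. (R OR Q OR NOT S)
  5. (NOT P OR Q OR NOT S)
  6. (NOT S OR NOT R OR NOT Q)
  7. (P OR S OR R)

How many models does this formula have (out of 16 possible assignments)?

5

Satisfying assignments:
  P=F Q=T R=F S=T
  P=T Q=F R=T S=F
  P=T Q=T R=F S=F
  P=T Q=T R=F S=T
  P=T Q=T R=T S=F
That's 5 in total.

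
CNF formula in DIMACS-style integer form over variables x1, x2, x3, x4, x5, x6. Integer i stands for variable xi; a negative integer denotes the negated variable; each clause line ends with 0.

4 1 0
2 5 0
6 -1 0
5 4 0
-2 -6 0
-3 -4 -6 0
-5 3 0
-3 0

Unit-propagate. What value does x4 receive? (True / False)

(~x3) stands alone — x3 = False.
(x3 | ~x5): since x3 = False, the clause reduces to (~x5). x5 = False.
(x2 | x5) with x5 = False leaves only x2, so x2 = True.
In (x5 | x4), x5 is now false; x4 must hold, so x4 = True.

True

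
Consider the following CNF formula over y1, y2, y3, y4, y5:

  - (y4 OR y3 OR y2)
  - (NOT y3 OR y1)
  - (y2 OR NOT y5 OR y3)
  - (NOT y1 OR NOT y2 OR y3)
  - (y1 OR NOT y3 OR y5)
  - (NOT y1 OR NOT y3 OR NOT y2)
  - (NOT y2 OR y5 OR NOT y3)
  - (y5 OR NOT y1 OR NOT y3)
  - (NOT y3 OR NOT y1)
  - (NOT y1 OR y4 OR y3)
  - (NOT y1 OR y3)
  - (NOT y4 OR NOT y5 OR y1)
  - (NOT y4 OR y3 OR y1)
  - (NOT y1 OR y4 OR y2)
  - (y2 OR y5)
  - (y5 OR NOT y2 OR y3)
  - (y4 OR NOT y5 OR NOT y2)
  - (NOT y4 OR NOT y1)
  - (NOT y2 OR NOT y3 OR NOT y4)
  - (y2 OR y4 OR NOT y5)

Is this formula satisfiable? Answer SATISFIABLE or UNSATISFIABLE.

UNSATISFIABLE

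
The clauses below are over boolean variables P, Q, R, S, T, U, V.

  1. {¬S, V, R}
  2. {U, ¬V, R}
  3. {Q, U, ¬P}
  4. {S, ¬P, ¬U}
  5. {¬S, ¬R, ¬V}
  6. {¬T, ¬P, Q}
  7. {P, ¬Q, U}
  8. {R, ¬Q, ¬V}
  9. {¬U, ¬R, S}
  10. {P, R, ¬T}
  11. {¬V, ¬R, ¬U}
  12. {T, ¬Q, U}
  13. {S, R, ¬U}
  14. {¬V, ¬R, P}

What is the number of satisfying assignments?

18

Case analysis on R and U:
  R=1, U=1: 7 of the 32 assignments to (P,Q,S,T,V) work.
  R=1, U=0: 7 of the 32 assignments to (P,Q,S,T,V) work.
  R=0, U=1: remaining (P,Q,S,T,V) ∈ {(0,0,1,0,1); (1,0,1,0,1)} — 2.
  R=0, U=0: remaining (P,Q,S,T,V) ∈ {(0,0,0,0,0); (1,1,0,1,0)} — 2.
Total: 7 + 7 + 2 + 2 = 18.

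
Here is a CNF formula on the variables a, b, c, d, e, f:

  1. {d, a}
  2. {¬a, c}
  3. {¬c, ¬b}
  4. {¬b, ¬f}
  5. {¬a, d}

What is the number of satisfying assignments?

14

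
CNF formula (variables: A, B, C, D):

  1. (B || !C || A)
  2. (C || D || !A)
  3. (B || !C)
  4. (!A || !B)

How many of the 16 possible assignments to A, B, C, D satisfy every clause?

7

The models are:
  A=0 B=0 C=0 D=0
  A=0 B=0 C=0 D=1
  A=0 B=1 C=0 D=0
  A=0 B=1 C=0 D=1
  A=0 B=1 C=1 D=0
  A=0 B=1 C=1 D=1
  A=1 B=0 C=0 D=1
That's 7 in total.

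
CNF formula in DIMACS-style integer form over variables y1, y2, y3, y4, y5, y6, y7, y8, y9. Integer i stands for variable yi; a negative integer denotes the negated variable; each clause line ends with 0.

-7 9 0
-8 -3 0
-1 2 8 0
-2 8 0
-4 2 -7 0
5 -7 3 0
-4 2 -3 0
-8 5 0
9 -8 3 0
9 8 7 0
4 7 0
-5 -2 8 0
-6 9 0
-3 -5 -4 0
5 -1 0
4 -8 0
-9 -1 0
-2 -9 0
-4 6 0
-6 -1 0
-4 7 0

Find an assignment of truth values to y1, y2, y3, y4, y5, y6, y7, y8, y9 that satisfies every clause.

Pure literal: y1 appears only negated; assign y1 = False.
Set y2 = False and propagate.
Try y3 = True.
  then y8 is forced to False.
  then y4 is forced to False.
  then y7 is forced to True.
  then y9 is forced to True.
y5, y6 are now unconstrained; take y5 = False, y6 = True.
Every clause has at least one true literal under this assignment.

y1 = False, y2 = False, y3 = True, y4 = False, y5 = False, y6 = True, y7 = True, y8 = False, y9 = True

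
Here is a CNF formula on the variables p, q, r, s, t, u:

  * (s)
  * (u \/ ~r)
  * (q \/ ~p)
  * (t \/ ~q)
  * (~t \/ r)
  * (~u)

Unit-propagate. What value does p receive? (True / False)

(s) is a unit clause: s = True.
(~u) stands alone — u = False.
(~r \/ u): since u = False, the clause reduces to (~r). r = False.
(~t \/ r) with r = False leaves only ~t, so t = False.
From (t \/ ~q) and t = False: q = False.
(~p \/ q): since q = False, the clause reduces to (~p). p = False.

False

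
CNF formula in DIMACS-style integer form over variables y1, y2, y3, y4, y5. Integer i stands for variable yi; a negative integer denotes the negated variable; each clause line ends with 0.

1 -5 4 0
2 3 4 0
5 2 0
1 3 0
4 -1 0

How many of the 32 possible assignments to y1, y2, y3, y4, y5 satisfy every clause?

10

Case analysis on y1 and y4:
  y1=T, y4=T: y3 free; 3 ways for (y2,y5) × 2^1 = 6.
  y1=T, y4=F: a clause becomes empty — 0.
  y1=F, y4=T: remaining (y2,y3,y5) ∈ {(F,T,T); (T,T,F); (T,T,T)} — 3.
  y1=F, y4=F: remaining (y2,y3,y5) ∈ {(T,T,F)} — 1.
Total: 6 + 0 + 3 + 1 = 10.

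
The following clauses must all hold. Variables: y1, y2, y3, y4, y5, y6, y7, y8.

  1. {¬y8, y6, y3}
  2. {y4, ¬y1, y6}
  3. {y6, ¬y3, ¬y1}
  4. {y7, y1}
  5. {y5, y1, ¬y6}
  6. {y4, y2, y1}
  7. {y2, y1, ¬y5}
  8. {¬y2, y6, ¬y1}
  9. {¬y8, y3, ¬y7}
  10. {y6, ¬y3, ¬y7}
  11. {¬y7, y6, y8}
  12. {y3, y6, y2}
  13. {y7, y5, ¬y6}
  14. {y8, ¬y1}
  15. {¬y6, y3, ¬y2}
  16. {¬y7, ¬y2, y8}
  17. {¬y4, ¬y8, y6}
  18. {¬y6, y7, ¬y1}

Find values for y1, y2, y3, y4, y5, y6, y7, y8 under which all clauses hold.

y1=True, y2=True, y3=True, y4=False, y5=False, y6=True, y7=True, y8=True

Try y1 = True.
  then y8 is forced to True.
The remaining clauses are satisfied by y2 = True, y3 = True, y4 = False, y5 = False, y6 = True, y7 = True.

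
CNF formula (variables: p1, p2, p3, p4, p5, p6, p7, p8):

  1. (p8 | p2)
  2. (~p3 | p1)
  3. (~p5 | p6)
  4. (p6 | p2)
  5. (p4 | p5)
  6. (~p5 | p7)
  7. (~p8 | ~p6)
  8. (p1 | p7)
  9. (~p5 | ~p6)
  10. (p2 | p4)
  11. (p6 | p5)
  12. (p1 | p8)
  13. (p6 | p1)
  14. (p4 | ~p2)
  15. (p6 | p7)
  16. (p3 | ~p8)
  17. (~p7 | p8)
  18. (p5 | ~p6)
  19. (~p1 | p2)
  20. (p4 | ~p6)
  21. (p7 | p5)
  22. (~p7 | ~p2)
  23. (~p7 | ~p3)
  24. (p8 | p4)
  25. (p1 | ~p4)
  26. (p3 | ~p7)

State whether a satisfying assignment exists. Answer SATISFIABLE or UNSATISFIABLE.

p6 = True:
  propagation gives p8=False, p2=True, p5=False; an empty clause results — contradiction.
p6 = False:
  propagation gives p5=False; an empty clause results — contradiction.
Every branch closes, so no satisfying assignment exists.

UNSATISFIABLE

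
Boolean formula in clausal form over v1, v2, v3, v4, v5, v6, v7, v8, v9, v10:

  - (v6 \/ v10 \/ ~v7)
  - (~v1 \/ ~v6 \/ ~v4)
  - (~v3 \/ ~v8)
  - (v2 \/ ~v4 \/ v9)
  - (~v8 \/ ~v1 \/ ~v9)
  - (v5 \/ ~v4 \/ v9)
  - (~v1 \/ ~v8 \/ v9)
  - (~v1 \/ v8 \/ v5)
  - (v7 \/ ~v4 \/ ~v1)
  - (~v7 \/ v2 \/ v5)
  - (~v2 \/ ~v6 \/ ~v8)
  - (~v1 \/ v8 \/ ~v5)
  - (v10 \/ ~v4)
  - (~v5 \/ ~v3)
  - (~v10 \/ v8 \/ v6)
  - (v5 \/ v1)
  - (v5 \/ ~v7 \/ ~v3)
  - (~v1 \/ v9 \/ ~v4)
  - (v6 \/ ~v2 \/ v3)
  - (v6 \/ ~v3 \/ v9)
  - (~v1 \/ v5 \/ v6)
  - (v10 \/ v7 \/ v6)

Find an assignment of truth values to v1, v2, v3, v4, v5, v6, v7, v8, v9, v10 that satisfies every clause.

v1=0  v2=0  v3=0  v4=0  v5=1  v6=1  v7=0  v8=0  v9=0  v10=0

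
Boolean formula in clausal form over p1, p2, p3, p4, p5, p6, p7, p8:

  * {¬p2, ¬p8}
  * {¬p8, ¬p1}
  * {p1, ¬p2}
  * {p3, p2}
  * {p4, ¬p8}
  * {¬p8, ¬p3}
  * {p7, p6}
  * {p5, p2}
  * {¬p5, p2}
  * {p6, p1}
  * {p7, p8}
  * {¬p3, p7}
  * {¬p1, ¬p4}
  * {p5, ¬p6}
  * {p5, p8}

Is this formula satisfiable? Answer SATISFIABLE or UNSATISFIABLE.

SATISFIABLE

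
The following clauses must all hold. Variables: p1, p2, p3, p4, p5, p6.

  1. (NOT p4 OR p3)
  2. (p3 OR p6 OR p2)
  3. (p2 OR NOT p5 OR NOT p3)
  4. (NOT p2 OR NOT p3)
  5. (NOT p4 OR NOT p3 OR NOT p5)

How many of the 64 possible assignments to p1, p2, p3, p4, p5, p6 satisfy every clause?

20

Case analysis on p3 and p2:
  p3=T, p2=T: a clause becomes empty — 0.
  p3=T, p2=F: forces p5=F; p1, p4, p6 free → 2^3 = 8.
  p3=F, p2=T: forces p4=F; p1, p5, p6 free → 2^3 = 8.
  p3=F, p2=F: remaining (p1,p4,p5,p6) ∈ {(F,F,F,T); (F,F,T,T); (T,F,F,T); (T,F,T,T)} — 4.
Total: 0 + 8 + 8 + 4 = 20.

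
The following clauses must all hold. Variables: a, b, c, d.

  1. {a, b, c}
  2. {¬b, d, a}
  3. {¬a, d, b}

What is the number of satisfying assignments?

10

Split on a, then b.
  a=1, b=1: remaining (c,d) ∈ {(0,0); (0,1); (1,0); (1,1)} — 4.
  a=1, b=0: remaining (c,d) ∈ {(0,1); (1,1)} — 2.
  a=0, b=1: remaining (c,d) ∈ {(0,1); (1,1)} — 2.
  a=0, b=0: remaining (c,d) ∈ {(1,0); (1,1)} — 2.
Total: 4 + 2 + 2 + 2 = 10.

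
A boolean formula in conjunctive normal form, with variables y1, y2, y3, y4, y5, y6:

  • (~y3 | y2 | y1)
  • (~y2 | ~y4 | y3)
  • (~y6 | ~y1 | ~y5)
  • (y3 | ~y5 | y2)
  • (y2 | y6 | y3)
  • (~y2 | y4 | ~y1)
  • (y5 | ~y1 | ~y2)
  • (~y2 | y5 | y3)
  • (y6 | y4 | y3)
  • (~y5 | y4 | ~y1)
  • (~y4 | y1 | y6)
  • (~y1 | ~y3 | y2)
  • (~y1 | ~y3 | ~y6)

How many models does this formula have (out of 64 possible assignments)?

Split on y1, then y2.
  y1=T, y2=T: remaining (y3,y4,y5,y6) ∈ {(T,T,T,F)} — 1.
  y1=T, y2=F: remaining (y3,y4,y5,y6) ∈ {(F,F,F,T); (F,T,F,T)} — 2.
  y1=F, y2=T: 7 of the 16 assignments to (y3,y4,y5,y6) work.
  y1=F, y2=F: remaining (y3,y4,y5,y6) ∈ {(F,F,F,T); (F,T,F,T)} — 2.
Total: 1 + 2 + 7 + 2 = 12.

12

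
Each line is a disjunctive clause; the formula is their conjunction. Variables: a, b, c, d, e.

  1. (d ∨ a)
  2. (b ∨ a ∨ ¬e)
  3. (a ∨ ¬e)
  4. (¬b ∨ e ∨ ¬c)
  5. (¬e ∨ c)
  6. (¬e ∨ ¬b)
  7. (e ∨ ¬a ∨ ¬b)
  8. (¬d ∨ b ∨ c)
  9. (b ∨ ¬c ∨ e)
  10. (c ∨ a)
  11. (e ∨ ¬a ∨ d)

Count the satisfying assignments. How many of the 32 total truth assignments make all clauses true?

Satisfying assignments:
  a=T b=F c=T d=F e=T
  a=T b=F c=T d=T e=T
Count: 2.

2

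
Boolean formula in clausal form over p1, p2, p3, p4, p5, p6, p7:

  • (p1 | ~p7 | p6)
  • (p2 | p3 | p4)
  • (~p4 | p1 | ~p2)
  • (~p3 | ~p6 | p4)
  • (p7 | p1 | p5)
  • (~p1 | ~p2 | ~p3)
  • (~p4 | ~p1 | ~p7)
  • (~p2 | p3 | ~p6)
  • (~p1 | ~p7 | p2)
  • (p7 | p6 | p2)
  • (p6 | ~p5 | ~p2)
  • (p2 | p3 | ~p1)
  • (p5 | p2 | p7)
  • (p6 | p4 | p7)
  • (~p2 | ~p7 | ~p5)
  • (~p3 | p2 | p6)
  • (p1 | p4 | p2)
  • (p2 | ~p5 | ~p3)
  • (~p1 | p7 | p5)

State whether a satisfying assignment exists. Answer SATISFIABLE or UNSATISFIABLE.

Set p1 = False and propagate.
Set p2 = False and propagate.
  then p4 is forced to True.
Branch on p3: take p3 = False.
The remaining clauses are satisfied by p5 = False, p6 = True, p7 = True.
So p1=False, p2=False, p3=False, p4=True, p5=False, p6=True, p7=True is a satisfying assignment.

SATISFIABLE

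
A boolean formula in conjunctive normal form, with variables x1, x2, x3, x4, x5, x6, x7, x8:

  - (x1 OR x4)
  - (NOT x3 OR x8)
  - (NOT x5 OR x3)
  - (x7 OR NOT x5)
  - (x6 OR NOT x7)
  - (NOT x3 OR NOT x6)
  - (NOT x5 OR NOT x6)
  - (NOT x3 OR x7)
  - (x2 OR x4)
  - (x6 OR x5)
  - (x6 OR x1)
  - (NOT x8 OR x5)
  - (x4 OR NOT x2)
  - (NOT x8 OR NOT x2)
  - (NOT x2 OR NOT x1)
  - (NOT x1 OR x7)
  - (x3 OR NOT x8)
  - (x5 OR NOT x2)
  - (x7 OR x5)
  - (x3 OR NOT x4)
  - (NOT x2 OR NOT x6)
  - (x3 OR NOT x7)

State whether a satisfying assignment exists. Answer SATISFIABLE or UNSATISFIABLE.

UNSATISFIABLE

x3 = True:
  propagation gives x8=True, x6=False, x7=False; an empty clause results — contradiction.
x3 = False:
  propagation gives x5=False, x6=True, x8=False, x2=False; an empty clause results — contradiction.
Every branch closes, so no satisfying assignment exists.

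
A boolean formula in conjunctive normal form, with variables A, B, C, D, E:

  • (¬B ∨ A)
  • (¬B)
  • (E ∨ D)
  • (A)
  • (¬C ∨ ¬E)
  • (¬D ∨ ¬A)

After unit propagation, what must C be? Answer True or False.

False

Unit clause (¬B) sets B = False.
(A) stands alone — A = True.
In (¬D ∨ ¬A), ¬A is now false; ¬D must hold, so D = False.
(E ∨ D) with D = False leaves only E, so E = True.
(¬E ∨ ¬C) with E = True leaves only ¬C, so C = False.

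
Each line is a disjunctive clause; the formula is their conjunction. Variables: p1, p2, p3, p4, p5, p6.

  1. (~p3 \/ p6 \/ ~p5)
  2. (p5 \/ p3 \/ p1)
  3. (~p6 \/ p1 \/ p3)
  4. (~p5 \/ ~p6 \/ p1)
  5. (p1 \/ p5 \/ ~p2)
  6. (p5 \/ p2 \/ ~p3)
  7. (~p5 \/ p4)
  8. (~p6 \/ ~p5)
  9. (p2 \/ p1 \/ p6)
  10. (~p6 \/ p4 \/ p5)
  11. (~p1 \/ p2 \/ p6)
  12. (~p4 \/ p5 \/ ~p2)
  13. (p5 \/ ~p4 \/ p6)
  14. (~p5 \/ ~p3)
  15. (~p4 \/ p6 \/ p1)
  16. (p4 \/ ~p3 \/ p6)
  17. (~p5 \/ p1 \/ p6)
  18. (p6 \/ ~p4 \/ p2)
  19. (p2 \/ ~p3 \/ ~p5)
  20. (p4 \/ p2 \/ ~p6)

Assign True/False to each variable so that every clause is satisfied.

p1=T, p2=F, p3=F, p4=T, p5=F, p6=T

Check each clause:
  1. (~p5 \/ p6 \/ ~p3) — ~p5 is true.
  2. (p3 \/ p5 \/ p1) — p1 is true.
  3. (~p6 \/ p1 \/ p3) — p1 is true.
  4. (~p6 \/ ~p5 \/ p1) — p1 is true.
  5. (~p2 \/ p5 \/ p1) — p1 is true.
  6. (p5 \/ ~p3 \/ p2) — ~p3 is true.
  7. (~p5 \/ p4) — ~p5 is true.
  8. (~p6 \/ ~p5) — ~p5 is true.
  9. (p6 \/ p1 \/ p2) — p1 is true.
  10. (p5 \/ p4 \/ ~p6) — p4 is true.
  11. (p6 \/ ~p1 \/ p2) — p6 is true.
  12. (~p2 \/ p5 \/ ~p4) — ~p2 is true.
  13. (p6 \/ p5 \/ ~p4) — p6 is true.
  14. (~p3 \/ ~p5) — ~p5 is true.
  15. (p6 \/ p1 \/ ~p4) — p1 is true.
  16. (p4 \/ ~p3 \/ p6) — p4 is true.
  17. (p6 \/ p1 \/ ~p5) — p1 is true.
  18. (p2 \/ ~p4 \/ p6) — p6 is true.
  19. (p2 \/ ~p5 \/ ~p3) — ~p5 is true.
  20. (~p6 \/ p4 \/ p2) — p4 is true.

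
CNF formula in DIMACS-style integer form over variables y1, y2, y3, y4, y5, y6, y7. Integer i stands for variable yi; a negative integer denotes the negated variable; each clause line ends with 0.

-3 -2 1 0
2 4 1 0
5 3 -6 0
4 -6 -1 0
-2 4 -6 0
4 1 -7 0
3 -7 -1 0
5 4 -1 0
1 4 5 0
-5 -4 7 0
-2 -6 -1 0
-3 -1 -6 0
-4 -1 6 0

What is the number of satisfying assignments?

Split on y1, then y4.
  y1=T, y4=T: a clause becomes empty — 0.
  y1=T, y4=F: y2 free; 3 ways for (y3,y5,y6,y7) × 2^1 = 6.
  y1=F, y4=T: 14 of the 32 assignments to (y2,y3,y5,y6,y7) work.
  y1=F, y4=F: remaining (y2,y3,y5,y6,y7) ∈ {(T,F,T,F,F)} — 1.
Total: 0 + 6 + 14 + 1 = 21.

21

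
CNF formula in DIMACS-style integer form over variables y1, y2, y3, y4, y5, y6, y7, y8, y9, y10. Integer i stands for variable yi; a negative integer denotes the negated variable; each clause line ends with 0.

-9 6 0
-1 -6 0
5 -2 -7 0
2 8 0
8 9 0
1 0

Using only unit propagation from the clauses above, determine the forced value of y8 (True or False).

True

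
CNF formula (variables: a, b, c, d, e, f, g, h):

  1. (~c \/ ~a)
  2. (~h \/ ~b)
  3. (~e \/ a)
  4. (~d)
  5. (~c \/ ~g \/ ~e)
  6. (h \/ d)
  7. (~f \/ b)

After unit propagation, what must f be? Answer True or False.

False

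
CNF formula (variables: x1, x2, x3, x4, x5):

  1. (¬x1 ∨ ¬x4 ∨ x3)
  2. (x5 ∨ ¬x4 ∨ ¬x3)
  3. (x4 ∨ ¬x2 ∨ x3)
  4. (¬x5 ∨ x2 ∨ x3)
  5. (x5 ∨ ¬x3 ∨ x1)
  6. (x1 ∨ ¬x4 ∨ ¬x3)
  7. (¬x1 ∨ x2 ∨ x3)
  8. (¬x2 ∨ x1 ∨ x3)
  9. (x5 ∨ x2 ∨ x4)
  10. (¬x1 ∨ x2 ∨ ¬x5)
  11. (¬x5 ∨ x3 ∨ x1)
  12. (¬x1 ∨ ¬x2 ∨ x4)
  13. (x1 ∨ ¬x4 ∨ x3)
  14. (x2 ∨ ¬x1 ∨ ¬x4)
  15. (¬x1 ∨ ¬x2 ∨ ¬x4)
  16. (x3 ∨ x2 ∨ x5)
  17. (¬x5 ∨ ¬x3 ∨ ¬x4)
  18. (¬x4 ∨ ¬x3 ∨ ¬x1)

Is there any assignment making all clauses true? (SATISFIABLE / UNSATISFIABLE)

SATISFIABLE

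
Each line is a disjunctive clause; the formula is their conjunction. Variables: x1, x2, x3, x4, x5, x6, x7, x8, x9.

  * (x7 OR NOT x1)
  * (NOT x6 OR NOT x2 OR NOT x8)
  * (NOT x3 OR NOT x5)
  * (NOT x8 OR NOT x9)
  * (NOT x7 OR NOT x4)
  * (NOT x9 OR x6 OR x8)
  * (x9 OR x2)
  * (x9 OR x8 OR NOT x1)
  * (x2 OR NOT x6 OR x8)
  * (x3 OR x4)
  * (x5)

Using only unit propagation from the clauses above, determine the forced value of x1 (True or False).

(x5) is a unit clause: x5 = True.
In (NOT x3 OR NOT x5), NOT x5 is now false; NOT x3 must hold, so x3 = False.
(x3 OR x4): since x3 = False, the clause reduces to (x4). x4 = True.
(NOT x4 OR NOT x7) with x4 = True leaves only NOT x7, so x7 = False.
(x7 OR NOT x1) with x7 = False leaves only NOT x1, so x1 = False.

False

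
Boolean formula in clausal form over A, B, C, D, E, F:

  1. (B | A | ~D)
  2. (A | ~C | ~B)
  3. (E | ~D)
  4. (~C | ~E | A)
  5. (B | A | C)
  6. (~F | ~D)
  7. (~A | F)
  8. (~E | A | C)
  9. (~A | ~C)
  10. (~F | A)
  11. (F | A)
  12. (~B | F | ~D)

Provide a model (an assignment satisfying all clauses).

A = T, B = F, C = F, D = F, E = F, F = T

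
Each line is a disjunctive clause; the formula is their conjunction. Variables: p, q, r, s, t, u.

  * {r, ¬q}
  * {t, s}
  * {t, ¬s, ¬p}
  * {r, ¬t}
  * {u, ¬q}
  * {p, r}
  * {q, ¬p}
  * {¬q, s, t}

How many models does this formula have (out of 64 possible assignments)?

11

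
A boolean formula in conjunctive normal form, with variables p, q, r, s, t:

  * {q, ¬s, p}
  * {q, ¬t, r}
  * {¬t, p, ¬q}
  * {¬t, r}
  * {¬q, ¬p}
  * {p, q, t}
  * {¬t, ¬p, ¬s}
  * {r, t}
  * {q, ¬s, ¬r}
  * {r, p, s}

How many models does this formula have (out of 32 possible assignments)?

Satisfying assignments:
  p=F q=F r=T s=F t=T
  p=F q=T r=T s=F t=F
  p=F q=T r=T s=T t=F
  p=T q=F r=T s=F t=F
  p=T q=F r=T s=F t=T
That's 5 in total.

5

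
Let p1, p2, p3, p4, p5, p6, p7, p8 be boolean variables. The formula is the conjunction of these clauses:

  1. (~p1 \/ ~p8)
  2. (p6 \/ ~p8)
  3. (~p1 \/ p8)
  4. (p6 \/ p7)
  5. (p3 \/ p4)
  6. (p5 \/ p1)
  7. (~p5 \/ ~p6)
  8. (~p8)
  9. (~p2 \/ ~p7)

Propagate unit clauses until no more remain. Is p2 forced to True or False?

False

(~p8) stands alone — p8 = False.
(~p1 \/ p8) with p8 = False leaves only ~p1, so p1 = False.
From (p5 \/ p1) and p1 = False: p5 = True.
(~p6 \/ ~p5): since p5 = True, the clause reduces to (~p6). p6 = False.
In (p7 \/ p6), p6 is now false; p7 must hold, so p7 = True.
(~p7 \/ ~p2) with p7 = True leaves only ~p2, so p2 = False.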